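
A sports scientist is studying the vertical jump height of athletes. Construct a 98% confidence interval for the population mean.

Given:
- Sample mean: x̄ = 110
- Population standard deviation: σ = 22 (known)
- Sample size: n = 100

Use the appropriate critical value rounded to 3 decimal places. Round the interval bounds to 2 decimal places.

The population standard deviation σ is known, so use a z-interval (standard normal critical value).

For 98% confidence, z* = 2.326 (from standard normal table)

Standard error: SE = σ/√n = 22/√100 = 2.200000

Margin of error: E = z* × SE = 2.326 × 2.200000 = 5.1172

Z-interval: x̄ ± E = 110 ± 5.1172 = (104.8828, 115.1172)

Rounded to 2 decimal places:

(104.88, 115.12)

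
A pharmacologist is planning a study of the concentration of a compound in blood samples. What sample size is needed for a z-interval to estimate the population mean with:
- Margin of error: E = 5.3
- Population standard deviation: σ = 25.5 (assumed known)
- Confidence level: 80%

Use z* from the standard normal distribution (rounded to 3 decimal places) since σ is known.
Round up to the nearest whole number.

Using z* since population σ is known (z-interval formula).

For 80% confidence, z* = 1.282 (from standard normal table)

Sample size formula for z-interval: n = (z*σ/E)²

n = (1.282 × 25.5 / 5.3)²
  = (6.168113)²
  = 38.0456

Round up to the nearest whole number: n = 39

39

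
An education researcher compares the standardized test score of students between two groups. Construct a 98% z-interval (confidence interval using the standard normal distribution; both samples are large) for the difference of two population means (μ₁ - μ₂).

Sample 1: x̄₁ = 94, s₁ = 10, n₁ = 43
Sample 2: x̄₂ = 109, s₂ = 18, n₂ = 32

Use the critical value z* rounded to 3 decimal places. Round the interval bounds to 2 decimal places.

Both samples are large (n₁ = 43 ≥ 30, n₂ = 32 ≥ 30), so a z-interval for the difference of means applies.

Point estimate: x̄₁ - x̄₂ = 94 - 109 = -15

Standard error: SE = √(s₁²/n₁ + s₂²/n₂)
= √(10²/43 + 18²/32)
= √(2.325581 + 10.125000)
= 3.528538

For 98% confidence, z* = 2.326 (from standard normal table)
Margin of error: E = z* × SE = 2.326 × 3.528538 = 8.2074

Z-interval: (x̄₁ - x̄₂) ± E = -15 ± 8.2074 = (-23.2074, -6.7926)

Rounded to 2 decimal places:

(-23.21, -6.79)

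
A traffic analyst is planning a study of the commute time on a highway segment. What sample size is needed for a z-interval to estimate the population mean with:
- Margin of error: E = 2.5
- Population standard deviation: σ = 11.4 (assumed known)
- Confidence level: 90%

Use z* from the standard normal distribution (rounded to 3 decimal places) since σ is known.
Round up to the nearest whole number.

Using z* since population σ is known (z-interval formula).

For 90% confidence, z* = 1.645 (from standard normal table)

Sample size formula for z-interval: n = (z*σ/E)²

n = (1.645 × 11.4 / 2.5)²
  = (7.501200)²
  = 56.2680

Round up to the nearest whole number: n = 57

57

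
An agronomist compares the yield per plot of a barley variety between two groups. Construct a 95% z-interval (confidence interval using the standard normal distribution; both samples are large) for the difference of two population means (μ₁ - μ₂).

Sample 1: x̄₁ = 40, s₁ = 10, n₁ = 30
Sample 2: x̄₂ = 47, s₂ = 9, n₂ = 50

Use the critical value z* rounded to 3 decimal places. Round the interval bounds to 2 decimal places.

Both samples are large (n₁ = 30 ≥ 30, n₂ = 50 ≥ 30), so a z-interval for the difference of means applies.

Point estimate: x̄₁ - x̄₂ = 40 - 47 = -7

Standard error: SE = √(s₁²/n₁ + s₂²/n₂)
= √(10²/30 + 9²/50)
= √(3.333333 + 1.620000)
= 2.225609

For 95% confidence, z* = 1.96 (from standard normal table)
Margin of error: E = z* × SE = 1.96 × 2.225609 = 4.3622

Z-interval: (x̄₁ - x̄₂) ± E = -7 ± 4.3622 = (-11.3622, -2.6378)

Rounded to 2 decimal places:

(-11.36, -2.64)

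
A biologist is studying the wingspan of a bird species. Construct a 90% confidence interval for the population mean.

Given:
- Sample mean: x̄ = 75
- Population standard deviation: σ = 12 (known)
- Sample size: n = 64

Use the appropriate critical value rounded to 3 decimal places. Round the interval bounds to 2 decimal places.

The population standard deviation σ is known, so use a z-interval (standard normal critical value).

For 90% confidence, z* = 1.645 (from standard normal table)

Standard error: SE = σ/√n = 12/√64 = 1.500000

Margin of error: E = z* × SE = 1.645 × 1.500000 = 2.4675

Z-interval: x̄ ± E = 75 ± 2.4675 = (72.5325, 77.4675)

Rounded to 2 decimal places:

(72.53, 77.47)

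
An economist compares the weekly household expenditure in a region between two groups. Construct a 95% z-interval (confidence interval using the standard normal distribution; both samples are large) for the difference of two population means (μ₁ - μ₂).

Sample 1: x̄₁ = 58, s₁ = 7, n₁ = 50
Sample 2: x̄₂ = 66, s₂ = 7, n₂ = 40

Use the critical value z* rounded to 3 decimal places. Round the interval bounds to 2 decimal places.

Both samples are large (n₁ = 50 ≥ 30, n₂ = 40 ≥ 30), so a z-interval for the difference of means applies.

Point estimate: x̄₁ - x̄₂ = 58 - 66 = -8

Standard error: SE = √(s₁²/n₁ + s₂²/n₂)
= √(7²/50 + 7²/40)
= √(0.980000 + 1.225000)
= 1.484924

For 95% confidence, z* = 1.96 (from standard normal table)
Margin of error: E = z* × SE = 1.96 × 1.484924 = 2.9105

Z-interval: (x̄₁ - x̄₂) ± E = -8 ± 2.9105 = (-10.9105, -5.0895)

Rounded to 2 decimal places:

(-10.91, -5.09)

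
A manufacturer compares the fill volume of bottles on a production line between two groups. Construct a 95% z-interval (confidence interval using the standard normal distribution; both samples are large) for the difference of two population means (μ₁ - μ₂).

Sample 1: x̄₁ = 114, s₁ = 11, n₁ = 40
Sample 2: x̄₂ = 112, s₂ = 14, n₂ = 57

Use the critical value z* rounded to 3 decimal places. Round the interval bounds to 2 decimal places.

Both samples are large (n₁ = 40 ≥ 30, n₂ = 57 ≥ 30), so a z-interval for the difference of means applies.

Point estimate: x̄₁ - x̄₂ = 114 - 112 = 2

Standard error: SE = √(s₁²/n₁ + s₂²/n₂)
= √(11²/40 + 14²/57)
= √(3.025000 + 3.438596)
= 2.542360

For 95% confidence, z* = 1.96 (from standard normal table)
Margin of error: E = z* × SE = 1.96 × 2.542360 = 4.9830

Z-interval: (x̄₁ - x̄₂) ± E = 2 ± 4.9830 = (-2.9830, 6.9830)

Rounded to 2 decimal places:

(-2.98, 6.98)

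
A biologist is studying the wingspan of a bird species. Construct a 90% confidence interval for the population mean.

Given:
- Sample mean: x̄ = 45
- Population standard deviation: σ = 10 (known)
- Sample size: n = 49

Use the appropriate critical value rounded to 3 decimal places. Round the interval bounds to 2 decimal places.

The population standard deviation σ is known, so use a z-interval (standard normal critical value).

For 90% confidence, z* = 1.645 (from standard normal table)

Standard error: SE = σ/√n = 10/√49 = 1.428571

Margin of error: E = z* × SE = 1.645 × 1.428571 = 2.3500

Z-interval: x̄ ± E = 45 ± 2.3500 = (42.6500, 47.3500)

Rounded to 2 decimal places:

(42.65, 47.35)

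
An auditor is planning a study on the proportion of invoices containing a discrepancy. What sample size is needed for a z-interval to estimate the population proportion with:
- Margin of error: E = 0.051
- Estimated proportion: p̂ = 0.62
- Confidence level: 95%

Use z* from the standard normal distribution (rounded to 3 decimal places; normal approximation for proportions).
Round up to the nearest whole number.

Using z* for proportion z-interval (normal approximation).

For 95% confidence, z* = 1.96 (from standard normal table)

Sample size formula for proportion z-interval: n = z*²p̂(1-p̂)/E²

n = 1.96² × 0.62 × 0.38 / 0.051²
  = 3.8416 × 0.2356 / 0.002601
  = 347.9742

Round up to the nearest whole number: n = 348

348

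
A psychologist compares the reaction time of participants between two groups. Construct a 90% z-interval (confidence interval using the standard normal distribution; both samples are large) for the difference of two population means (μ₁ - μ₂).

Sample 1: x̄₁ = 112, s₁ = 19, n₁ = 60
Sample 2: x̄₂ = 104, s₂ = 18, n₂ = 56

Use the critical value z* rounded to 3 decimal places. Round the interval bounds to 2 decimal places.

Both samples are large (n₁ = 60 ≥ 30, n₂ = 56 ≥ 30), so a z-interval for the difference of means applies.

Point estimate: x̄₁ - x̄₂ = 112 - 104 = 8

Standard error: SE = √(s₁²/n₁ + s₂²/n₂)
= √(19²/60 + 18²/56)
= √(6.016667 + 5.785714)
= 3.435459

For 90% confidence, z* = 1.645 (from standard normal table)
Margin of error: E = z* × SE = 1.645 × 3.435459 = 5.6513

Z-interval: (x̄₁ - x̄₂) ± E = 8 ± 5.6513 = (2.3487, 13.6513)

Rounded to 2 decimal places:

(2.35, 13.65)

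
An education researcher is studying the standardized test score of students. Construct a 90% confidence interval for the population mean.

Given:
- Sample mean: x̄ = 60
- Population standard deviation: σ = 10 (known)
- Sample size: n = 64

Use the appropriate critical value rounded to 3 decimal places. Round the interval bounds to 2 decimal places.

The population standard deviation σ is known, so use a z-interval (standard normal critical value).

For 90% confidence, z* = 1.645 (from standard normal table)

Standard error: SE = σ/√n = 10/√64 = 1.250000

Margin of error: E = z* × SE = 1.645 × 1.250000 = 2.0562

Z-interval: x̄ ± E = 60 ± 2.0562 = (57.9438, 62.0562)

Rounded to 2 decimal places:

(57.94, 62.06)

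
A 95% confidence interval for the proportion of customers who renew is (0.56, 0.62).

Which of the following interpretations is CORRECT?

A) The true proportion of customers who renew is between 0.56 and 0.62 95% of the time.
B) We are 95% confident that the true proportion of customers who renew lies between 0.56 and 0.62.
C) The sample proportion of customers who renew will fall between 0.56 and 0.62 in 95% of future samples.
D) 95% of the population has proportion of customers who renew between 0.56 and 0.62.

A confidence interval represents our confidence in the procedure, not a probability statement about the parameter.

Key concept: If we repeated this sampling process many times and computed a 95% CI each time, about 95% of those intervals would contain the true population parameter.

For this specific interval (0.56, 0.62):
- Midpoint (point estimate): 0.59
- Margin of error: 0.03

The correct interpretation is the one stating confidence that the true parameter lies in the interval — option B.

B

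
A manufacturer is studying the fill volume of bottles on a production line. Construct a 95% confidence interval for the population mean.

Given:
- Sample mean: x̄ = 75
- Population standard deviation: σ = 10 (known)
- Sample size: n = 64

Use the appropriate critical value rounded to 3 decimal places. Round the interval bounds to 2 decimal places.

The population standard deviation σ is known, so use a z-interval (standard normal critical value).

For 95% confidence, z* = 1.96 (from standard normal table)

Standard error: SE = σ/√n = 10/√64 = 1.250000

Margin of error: E = z* × SE = 1.96 × 1.250000 = 2.4500

Z-interval: x̄ ± E = 75 ± 2.4500 = (72.5500, 77.4500)

Rounded to 2 decimal places:

(72.55, 77.45)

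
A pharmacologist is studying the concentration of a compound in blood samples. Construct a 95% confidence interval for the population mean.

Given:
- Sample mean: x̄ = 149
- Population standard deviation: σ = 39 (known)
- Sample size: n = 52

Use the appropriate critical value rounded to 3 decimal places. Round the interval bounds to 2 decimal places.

The population standard deviation σ is known, so use a z-interval (standard normal critical value).

For 95% confidence, z* = 1.96 (from standard normal table)

Standard error: SE = σ/√n = 39/√52 = 5.408327

Margin of error: E = z* × SE = 1.96 × 5.408327 = 10.6003

Z-interval: x̄ ± E = 149 ± 10.6003 = (138.3997, 159.6003)

Rounded to 2 decimal places:

(138.40, 159.60)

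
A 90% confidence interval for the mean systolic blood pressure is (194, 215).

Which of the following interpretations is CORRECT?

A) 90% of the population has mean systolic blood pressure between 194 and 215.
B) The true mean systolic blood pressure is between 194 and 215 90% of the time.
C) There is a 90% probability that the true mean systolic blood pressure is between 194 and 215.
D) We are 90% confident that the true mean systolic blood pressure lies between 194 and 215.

A confidence interval represents our confidence in the procedure, not a probability statement about the parameter.

Key concept: If we repeated this sampling process many times and computed a 90% CI each time, about 90% of those intervals would contain the true population parameter.

For this specific interval (194, 215):
- Midpoint (point estimate): 204.5
- Margin of error: 10.5

The correct interpretation is the one stating confidence that the true parameter lies in the interval — option D.

D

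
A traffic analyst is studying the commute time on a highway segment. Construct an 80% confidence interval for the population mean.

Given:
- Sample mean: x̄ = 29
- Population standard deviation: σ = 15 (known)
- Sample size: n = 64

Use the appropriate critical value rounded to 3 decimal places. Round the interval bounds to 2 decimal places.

The population standard deviation σ is known, so use a z-interval (standard normal critical value).

For 80% confidence, z* = 1.282 (from standard normal table)

Standard error: SE = σ/√n = 15/√64 = 1.875000

Margin of error: E = z* × SE = 1.282 × 1.875000 = 2.4038

Z-interval: x̄ ± E = 29 ± 2.4038 = (26.5963, 31.4037)

Rounded to 2 decimal places:

(26.60, 31.40)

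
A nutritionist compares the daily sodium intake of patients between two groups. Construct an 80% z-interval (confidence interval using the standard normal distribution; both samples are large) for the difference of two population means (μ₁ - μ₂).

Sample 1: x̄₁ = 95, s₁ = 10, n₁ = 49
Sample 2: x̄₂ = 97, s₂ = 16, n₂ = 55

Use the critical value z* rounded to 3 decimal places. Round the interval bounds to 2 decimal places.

Both samples are large (n₁ = 49 ≥ 30, n₂ = 55 ≥ 30), so a z-interval for the difference of means applies.

Point estimate: x̄₁ - x̄₂ = 95 - 97 = -2

Standard error: SE = √(s₁²/n₁ + s₂²/n₂)
= √(10²/49 + 16²/55)
= √(2.040816 + 4.654545)
= 2.587540

For 80% confidence, z* = 1.282 (from standard normal table)
Margin of error: E = z* × SE = 1.282 × 2.587540 = 3.3172

Z-interval: (x̄₁ - x̄₂) ± E = -2 ± 3.3172 = (-5.3172, 1.3172)

Rounded to 2 decimal places:

(-5.32, 1.32)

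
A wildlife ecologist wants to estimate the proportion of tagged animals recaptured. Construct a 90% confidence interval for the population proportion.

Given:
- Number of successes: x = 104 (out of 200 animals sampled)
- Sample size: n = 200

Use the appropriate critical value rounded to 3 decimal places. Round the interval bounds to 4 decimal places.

Sample proportion: p̂ = 104/200 = 0.520000

Check conditions for normal approximation:
  np̂ = 104 ≥ 10 ✓
  n(1-p̂) = 96 ≥ 10 ✓

The sample is large enough, so use a z-interval (normal approximation) for the proportion.

For 90% confidence, z* = 1.645 (from standard normal table)

Standard error: SE = √(p̂(1-p̂)/n) = √(0.520000×0.480000/200) = 0.03532704

Margin of error: E = z* × SE = 1.645 × 0.03532704 = 0.058113

Z-interval: p̂ ± E = 0.520000 ± 0.058113 = (0.461887, 0.578113)

Rounded to 4 decimal places:

(0.4619, 0.5781)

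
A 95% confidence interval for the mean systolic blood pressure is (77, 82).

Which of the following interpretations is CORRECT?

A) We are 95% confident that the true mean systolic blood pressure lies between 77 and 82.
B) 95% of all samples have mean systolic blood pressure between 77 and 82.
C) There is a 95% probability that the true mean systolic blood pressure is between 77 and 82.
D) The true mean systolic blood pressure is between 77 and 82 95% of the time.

A confidence interval represents our confidence in the procedure, not a probability statement about the parameter.

Key concept: If we repeated this sampling process many times and computed a 95% CI each time, about 95% of those intervals would contain the true population parameter.

For this specific interval (77, 82):
- Midpoint (point estimate): 79.5
- Margin of error: 2.5

The correct interpretation is the one stating confidence that the true parameter lies in the interval — option A.

A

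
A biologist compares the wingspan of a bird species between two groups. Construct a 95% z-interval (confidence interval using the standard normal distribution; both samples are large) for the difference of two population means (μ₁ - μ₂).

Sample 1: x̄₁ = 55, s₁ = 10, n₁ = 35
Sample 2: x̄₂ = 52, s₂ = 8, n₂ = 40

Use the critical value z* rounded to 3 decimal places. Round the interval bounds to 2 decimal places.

Both samples are large (n₁ = 35 ≥ 30, n₂ = 40 ≥ 30), so a z-interval for the difference of means applies.

Point estimate: x̄₁ - x̄₂ = 55 - 52 = 3

Standard error: SE = √(s₁²/n₁ + s₂²/n₂)
= √(10²/35 + 8²/40)
= √(2.857143 + 1.600000)
= 2.111195

For 95% confidence, z* = 1.96 (from standard normal table)
Margin of error: E = z* × SE = 1.96 × 2.111195 = 4.1379

Z-interval: (x̄₁ - x̄₂) ± E = 3 ± 4.1379 = (-1.1379, 7.1379)

Rounded to 2 decimal places:

(-1.14, 7.14)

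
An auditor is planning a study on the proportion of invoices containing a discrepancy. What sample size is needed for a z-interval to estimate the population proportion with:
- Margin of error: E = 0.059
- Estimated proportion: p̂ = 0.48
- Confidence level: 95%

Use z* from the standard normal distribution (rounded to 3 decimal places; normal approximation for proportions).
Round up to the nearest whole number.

Using z* for proportion z-interval (normal approximation).

For 95% confidence, z* = 1.96 (from standard normal table)

Sample size formula for proportion z-interval: n = z*²p̂(1-p̂)/E²

n = 1.96² × 0.48 × 0.52 / 0.059²
  = 3.8416 × 0.2496 / 0.003481
  = 275.4563

Round up to the nearest whole number: n = 276

276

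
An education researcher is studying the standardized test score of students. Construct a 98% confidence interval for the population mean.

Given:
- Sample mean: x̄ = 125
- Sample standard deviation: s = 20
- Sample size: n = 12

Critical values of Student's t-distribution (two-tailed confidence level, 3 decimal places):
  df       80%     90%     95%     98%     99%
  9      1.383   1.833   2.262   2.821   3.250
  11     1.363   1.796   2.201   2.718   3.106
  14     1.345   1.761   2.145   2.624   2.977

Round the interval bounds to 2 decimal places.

The population standard deviation σ is unknown (only the sample standard deviation s is given), so use a t-interval with df = n - 1 = 12 - 1 = 11.

For 98% confidence with df = 11, t* = 2.718 (from t-table)

Standard error: SE = s/√n = 20/√12 = 5.773503

Margin of error: E = t* × SE = 2.718 × 5.773503 = 15.6924

T-interval: x̄ ± E = 125 ± 15.6924 = (109.3076, 140.6924)

Rounded to 2 decimal places:

(109.31, 140.69)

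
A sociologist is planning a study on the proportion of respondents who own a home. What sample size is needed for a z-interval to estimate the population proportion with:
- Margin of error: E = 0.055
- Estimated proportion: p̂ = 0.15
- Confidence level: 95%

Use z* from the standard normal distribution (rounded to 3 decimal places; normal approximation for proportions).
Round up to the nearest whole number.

Using z* for proportion z-interval (normal approximation).

For 95% confidence, z* = 1.96 (from standard normal table)

Sample size formula for proportion z-interval: n = z*²p̂(1-p̂)/E²

n = 1.96² × 0.15 × 0.85 / 0.055²
  = 3.8416 × 0.1275 / 0.003025
  = 161.9187

Round up to the nearest whole number: n = 162

162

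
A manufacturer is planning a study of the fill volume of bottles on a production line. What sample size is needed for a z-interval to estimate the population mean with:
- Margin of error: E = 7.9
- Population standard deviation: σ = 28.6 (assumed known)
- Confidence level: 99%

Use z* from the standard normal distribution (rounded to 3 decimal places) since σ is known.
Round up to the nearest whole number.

Using z* since population σ is known (z-interval formula).

For 99% confidence, z* = 2.576 (from standard normal table)

Sample size formula for z-interval: n = (z*σ/E)²

n = (2.576 × 28.6 / 7.9)²
  = (9.325772)²
  = 86.9700

Round up to the nearest whole number: n = 87

87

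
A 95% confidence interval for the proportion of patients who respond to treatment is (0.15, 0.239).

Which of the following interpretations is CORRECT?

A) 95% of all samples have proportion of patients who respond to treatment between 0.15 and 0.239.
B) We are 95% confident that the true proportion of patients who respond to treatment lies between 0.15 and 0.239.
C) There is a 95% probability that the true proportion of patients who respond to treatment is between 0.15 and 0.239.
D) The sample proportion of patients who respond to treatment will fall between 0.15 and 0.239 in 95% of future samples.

A confidence interval represents our confidence in the procedure, not a probability statement about the parameter.

Key concept: If we repeated this sampling process many times and computed a 95% CI each time, about 95% of those intervals would contain the true population parameter.

For this specific interval (0.15, 0.239):
- Midpoint (point estimate): 0.1945
- Margin of error: 0.0445

The correct interpretation is the one stating confidence that the true parameter lies in the interval — option B.

B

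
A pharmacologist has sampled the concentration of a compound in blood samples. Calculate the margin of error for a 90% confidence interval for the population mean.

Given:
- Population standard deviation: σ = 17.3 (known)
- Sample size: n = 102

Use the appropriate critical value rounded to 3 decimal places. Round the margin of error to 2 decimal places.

The population standard deviation σ is known, so use the z-interval margin of error formula.

For 90% confidence, z* = 1.645 (from standard normal table)

Margin of error formula for z-interval: E = z* × σ/√n

E = 1.645 × 17.3/√102
  = 1.645 × 1.712955
  = 2.8178

Rounded to 2 decimal places:

2.82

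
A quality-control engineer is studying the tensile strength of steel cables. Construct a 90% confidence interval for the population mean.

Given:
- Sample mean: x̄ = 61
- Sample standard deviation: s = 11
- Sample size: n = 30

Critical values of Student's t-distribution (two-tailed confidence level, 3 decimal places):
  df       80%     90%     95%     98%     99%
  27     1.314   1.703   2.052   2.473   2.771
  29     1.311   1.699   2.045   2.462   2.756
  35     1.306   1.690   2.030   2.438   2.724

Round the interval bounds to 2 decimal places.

The population standard deviation σ is unknown (only the sample standard deviation s is given), so use a t-interval with df = n - 1 = 30 - 1 = 29.

For 90% confidence with df = 29, t* = 1.699 (from t-table)

Standard error: SE = s/√n = 11/√30 = 2.008316

Margin of error: E = t* × SE = 1.699 × 2.008316 = 3.4121

T-interval: x̄ ± E = 61 ± 3.4121 = (57.5879, 64.4121)

Rounded to 2 decimal places:

(57.59, 64.41)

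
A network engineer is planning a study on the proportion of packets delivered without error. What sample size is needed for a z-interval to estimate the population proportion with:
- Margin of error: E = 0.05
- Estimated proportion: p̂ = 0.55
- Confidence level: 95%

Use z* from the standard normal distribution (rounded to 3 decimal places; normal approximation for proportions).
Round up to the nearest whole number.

Using z* for proportion z-interval (normal approximation).

For 95% confidence, z* = 1.96 (from standard normal table)

Sample size formula for proportion z-interval: n = z*²p̂(1-p̂)/E²

n = 1.96² × 0.55 × 0.45 / 0.05²
  = 3.8416 × 0.2475 / 0.0025
  = 380.3184

Round up to the nearest whole number: n = 381

381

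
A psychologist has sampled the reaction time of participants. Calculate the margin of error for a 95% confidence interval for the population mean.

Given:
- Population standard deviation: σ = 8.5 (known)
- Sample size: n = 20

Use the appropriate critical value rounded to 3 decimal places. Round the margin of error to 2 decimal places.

The population standard deviation σ is known, so use the z-interval margin of error formula.

For 95% confidence, z* = 1.96 (from standard normal table)

Margin of error formula for z-interval: E = z* × σ/√n

E = 1.96 × 8.5/√20
  = 1.96 × 1.900658
  = 3.7253

Rounded to 2 decimal places:

3.73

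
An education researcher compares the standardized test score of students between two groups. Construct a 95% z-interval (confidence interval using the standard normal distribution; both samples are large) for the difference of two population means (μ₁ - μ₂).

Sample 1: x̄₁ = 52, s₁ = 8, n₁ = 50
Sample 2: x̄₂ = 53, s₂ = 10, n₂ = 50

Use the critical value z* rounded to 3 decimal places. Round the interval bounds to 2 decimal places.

Both samples are large (n₁ = 50 ≥ 30, n₂ = 50 ≥ 30), so a z-interval for the difference of means applies.

Point estimate: x̄₁ - x̄₂ = 52 - 53 = -1

Standard error: SE = √(s₁²/n₁ + s₂²/n₂)
= √(8²/50 + 10²/50)
= √(1.280000 + 2.000000)
= 1.811077

For 95% confidence, z* = 1.96 (from standard normal table)
Margin of error: E = z* × SE = 1.96 × 1.811077 = 3.5497

Z-interval: (x̄₁ - x̄₂) ± E = -1 ± 3.5497 = (-4.5497, 2.5497)

Rounded to 2 decimal places:

(-4.55, 2.55)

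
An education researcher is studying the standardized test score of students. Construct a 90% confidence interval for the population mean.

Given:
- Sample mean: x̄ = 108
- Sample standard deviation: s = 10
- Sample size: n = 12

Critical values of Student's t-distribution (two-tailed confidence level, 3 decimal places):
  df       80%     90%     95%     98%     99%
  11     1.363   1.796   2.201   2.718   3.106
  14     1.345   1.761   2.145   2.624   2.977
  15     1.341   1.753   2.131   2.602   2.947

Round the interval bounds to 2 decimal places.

The population standard deviation σ is unknown (only the sample standard deviation s is given), so use a t-interval with df = n - 1 = 12 - 1 = 11.

For 90% confidence with df = 11, t* = 1.796 (from t-table)

Standard error: SE = s/√n = 10/√12 = 2.886751

Margin of error: E = t* × SE = 1.796 × 2.886751 = 5.1846

T-interval: x̄ ± E = 108 ± 5.1846 = (102.8154, 113.1846)

Rounded to 2 decimal places:

(102.82, 113.18)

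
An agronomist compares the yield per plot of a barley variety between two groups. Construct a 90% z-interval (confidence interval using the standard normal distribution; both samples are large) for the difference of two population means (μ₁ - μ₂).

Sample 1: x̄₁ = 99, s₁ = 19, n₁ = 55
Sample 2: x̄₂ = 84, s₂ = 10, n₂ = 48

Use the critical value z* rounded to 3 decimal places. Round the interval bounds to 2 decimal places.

Both samples are large (n₁ = 55 ≥ 30, n₂ = 48 ≥ 30), so a z-interval for the difference of means applies.

Point estimate: x̄₁ - x̄₂ = 99 - 84 = 15

Standard error: SE = √(s₁²/n₁ + s₂²/n₂)
= √(19²/55 + 10²/48)
= √(6.563636 + 2.083333)
= 2.940573

For 90% confidence, z* = 1.645 (from standard normal table)
Margin of error: E = z* × SE = 1.645 × 2.940573 = 4.8372

Z-interval: (x̄₁ - x̄₂) ± E = 15 ± 4.8372 = (10.1628, 19.8372)

Rounded to 2 decimal places:

(10.16, 19.84)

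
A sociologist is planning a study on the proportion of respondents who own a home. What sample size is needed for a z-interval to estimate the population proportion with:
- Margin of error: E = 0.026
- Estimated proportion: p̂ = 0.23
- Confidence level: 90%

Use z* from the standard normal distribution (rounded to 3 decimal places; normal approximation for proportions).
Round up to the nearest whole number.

Using z* for proportion z-interval (normal approximation).

For 90% confidence, z* = 1.645 (from standard normal table)

Sample size formula for proportion z-interval: n = z*²p̂(1-p̂)/E²

n = 1.645² × 0.23 × 0.77 / 0.026²
  = 2.706025 × 0.1771 / 0.000676
  = 708.9305

Round up to the nearest whole number: n = 709

709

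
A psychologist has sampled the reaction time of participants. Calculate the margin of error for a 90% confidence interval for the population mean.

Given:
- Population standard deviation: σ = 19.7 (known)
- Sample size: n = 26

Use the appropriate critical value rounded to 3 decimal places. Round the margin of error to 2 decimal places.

The population standard deviation σ is known, so use the z-interval margin of error formula.

For 90% confidence, z* = 1.645 (from standard normal table)

Margin of error formula for z-interval: E = z* × σ/√n

E = 1.645 × 19.7/√26
  = 1.645 × 3.863488
  = 6.3554

Rounded to 2 decimal places:

6.36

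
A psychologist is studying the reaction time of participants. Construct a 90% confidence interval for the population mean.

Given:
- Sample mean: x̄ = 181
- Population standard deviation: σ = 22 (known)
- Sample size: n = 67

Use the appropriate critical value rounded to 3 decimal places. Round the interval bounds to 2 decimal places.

The population standard deviation σ is known, so use a z-interval (standard normal critical value).

For 90% confidence, z* = 1.645 (from standard normal table)

Standard error: SE = σ/√n = 22/√67 = 2.687728

Margin of error: E = z* × SE = 1.645 × 2.687728 = 4.4213

Z-interval: x̄ ± E = 181 ± 4.4213 = (176.5787, 185.4213)

Rounded to 2 decimal places:

(176.58, 185.42)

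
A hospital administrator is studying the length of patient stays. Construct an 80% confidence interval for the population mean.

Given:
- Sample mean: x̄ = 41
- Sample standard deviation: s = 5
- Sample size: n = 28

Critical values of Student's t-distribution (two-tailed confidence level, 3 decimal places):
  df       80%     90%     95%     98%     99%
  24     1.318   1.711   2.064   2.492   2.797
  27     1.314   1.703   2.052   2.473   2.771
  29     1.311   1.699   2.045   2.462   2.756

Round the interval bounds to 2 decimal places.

The population standard deviation σ is unknown (only the sample standard deviation s is given), so use a t-interval with df = n - 1 = 28 - 1 = 27.

For 80% confidence with df = 27, t* = 1.314 (from t-table)

Standard error: SE = s/√n = 5/√28 = 0.944911

Margin of error: E = t* × SE = 1.314 × 0.944911 = 1.2416

T-interval: x̄ ± E = 41 ± 1.2416 = (39.7584, 42.2416)

Rounded to 2 decimal places:

(39.76, 42.24)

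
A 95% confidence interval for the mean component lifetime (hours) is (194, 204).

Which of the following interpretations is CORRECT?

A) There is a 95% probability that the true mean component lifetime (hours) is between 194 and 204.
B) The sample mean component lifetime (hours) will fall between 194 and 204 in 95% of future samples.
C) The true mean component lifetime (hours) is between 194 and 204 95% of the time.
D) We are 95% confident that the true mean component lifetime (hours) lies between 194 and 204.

A confidence interval represents our confidence in the procedure, not a probability statement about the parameter.

Key concept: If we repeated this sampling process many times and computed a 95% CI each time, about 95% of those intervals would contain the true population parameter.

For this specific interval (194, 204):
- Midpoint (point estimate): 199
- Margin of error: 5

The correct interpretation is the one stating confidence that the true parameter lies in the interval — option D.

D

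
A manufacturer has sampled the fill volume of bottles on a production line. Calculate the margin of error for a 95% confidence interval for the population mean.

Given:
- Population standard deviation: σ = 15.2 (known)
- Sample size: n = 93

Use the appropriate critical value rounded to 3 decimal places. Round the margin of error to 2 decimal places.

The population standard deviation σ is known, so use the z-interval margin of error formula.

For 95% confidence, z* = 1.96 (from standard normal table)

Margin of error formula for z-interval: E = z* × σ/√n

E = 1.96 × 15.2/√93
  = 1.96 × 1.576167
  = 3.0893

Rounded to 2 decimal places:

3.09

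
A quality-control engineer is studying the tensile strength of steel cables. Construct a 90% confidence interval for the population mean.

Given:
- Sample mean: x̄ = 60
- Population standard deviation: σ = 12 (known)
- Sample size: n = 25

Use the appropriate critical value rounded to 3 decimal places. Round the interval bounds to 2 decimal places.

The population standard deviation σ is known, so use a z-interval (standard normal critical value).

For 90% confidence, z* = 1.645 (from standard normal table)

Standard error: SE = σ/√n = 12/√25 = 2.400000

Margin of error: E = z* × SE = 1.645 × 2.400000 = 3.9480

Z-interval: x̄ ± E = 60 ± 3.9480 = (56.0520, 63.9480)

Rounded to 2 decimal places:

(56.05, 63.95)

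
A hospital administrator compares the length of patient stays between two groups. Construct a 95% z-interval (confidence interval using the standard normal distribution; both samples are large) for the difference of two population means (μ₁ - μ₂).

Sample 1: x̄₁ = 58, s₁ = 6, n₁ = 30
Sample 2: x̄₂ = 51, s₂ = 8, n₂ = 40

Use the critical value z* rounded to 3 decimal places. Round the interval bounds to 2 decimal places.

Both samples are large (n₁ = 30 ≥ 30, n₂ = 40 ≥ 30), so a z-interval for the difference of means applies.

Point estimate: x̄₁ - x̄₂ = 58 - 51 = 7

Standard error: SE = √(s₁²/n₁ + s₂²/n₂)
= √(6²/30 + 8²/40)
= √(1.200000 + 1.600000)
= 1.673320

For 95% confidence, z* = 1.96 (from standard normal table)
Margin of error: E = z* × SE = 1.96 × 1.673320 = 3.2797

Z-interval: (x̄₁ - x̄₂) ± E = 7 ± 3.2797 = (3.7203, 10.2797)

Rounded to 2 decimal places:

(3.72, 10.28)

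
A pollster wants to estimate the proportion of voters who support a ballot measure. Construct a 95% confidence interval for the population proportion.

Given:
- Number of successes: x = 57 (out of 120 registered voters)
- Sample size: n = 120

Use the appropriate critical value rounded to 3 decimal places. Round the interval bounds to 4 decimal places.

Sample proportion: p̂ = 57/120 = 0.475000

Check conditions for normal approximation:
  np̂ = 57 ≥ 10 ✓
  n(1-p̂) = 63 ≥ 10 ✓

The sample is large enough, so use a z-interval (normal approximation) for the proportion.

For 95% confidence, z* = 1.96 (from standard normal table)

Standard error: SE = √(p̂(1-p̂)/n) = √(0.475000×0.525000/120) = 0.04558646

Margin of error: E = z* × SE = 1.96 × 0.04558646 = 0.089349

Z-interval: p̂ ± E = 0.475000 ± 0.089349 = (0.385651, 0.564349)

Rounded to 4 decimal places:

(0.3857, 0.5643)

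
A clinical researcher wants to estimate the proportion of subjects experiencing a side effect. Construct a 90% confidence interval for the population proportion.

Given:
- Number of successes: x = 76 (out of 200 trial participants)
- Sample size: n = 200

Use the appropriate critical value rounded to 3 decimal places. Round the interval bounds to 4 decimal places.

Sample proportion: p̂ = 76/200 = 0.380000

Check conditions for normal approximation:
  np̂ = 76 ≥ 10 ✓
  n(1-p̂) = 124 ≥ 10 ✓

The sample is large enough, so use a z-interval (normal approximation) for the proportion.

For 90% confidence, z* = 1.645 (from standard normal table)

Standard error: SE = √(p̂(1-p̂)/n) = √(0.380000×0.620000/200) = 0.03432200

Margin of error: E = z* × SE = 1.645 × 0.03432200 = 0.056460

Z-interval: p̂ ± E = 0.380000 ± 0.056460 = (0.323540, 0.436460)

Rounded to 4 decimal places:

(0.3235, 0.4365)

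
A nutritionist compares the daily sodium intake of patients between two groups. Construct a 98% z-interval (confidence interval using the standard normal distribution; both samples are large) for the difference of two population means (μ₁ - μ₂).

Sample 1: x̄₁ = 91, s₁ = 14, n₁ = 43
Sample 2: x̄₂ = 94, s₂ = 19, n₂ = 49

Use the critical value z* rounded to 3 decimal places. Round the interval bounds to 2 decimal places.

Both samples are large (n₁ = 43 ≥ 30, n₂ = 49 ≥ 30), so a z-interval for the difference of means applies.

Point estimate: x̄₁ - x̄₂ = 91 - 94 = -3

Standard error: SE = √(s₁²/n₁ + s₂²/n₂)
= √(14²/43 + 19²/49)
= √(4.558140 + 7.367347)
= 3.453330

For 98% confidence, z* = 2.326 (from standard normal table)
Margin of error: E = z* × SE = 2.326 × 3.453330 = 8.0324

Z-interval: (x̄₁ - x̄₂) ± E = -3 ± 8.0324 = (-11.0324, 5.0324)

Rounded to 2 decimal places:

(-11.03, 5.03)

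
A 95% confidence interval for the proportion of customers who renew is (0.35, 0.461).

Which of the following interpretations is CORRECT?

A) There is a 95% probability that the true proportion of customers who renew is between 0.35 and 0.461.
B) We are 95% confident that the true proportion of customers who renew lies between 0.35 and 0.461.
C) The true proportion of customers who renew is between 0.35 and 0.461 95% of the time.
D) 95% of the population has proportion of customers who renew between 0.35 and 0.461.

A confidence interval represents our confidence in the procedure, not a probability statement about the parameter.

Key concept: If we repeated this sampling process many times and computed a 95% CI each time, about 95% of those intervals would contain the true population parameter.

For this specific interval (0.35, 0.461):
- Midpoint (point estimate): 0.4055
- Margin of error: 0.0555

The correct interpretation is the one stating confidence that the true parameter lies in the interval — option B.

B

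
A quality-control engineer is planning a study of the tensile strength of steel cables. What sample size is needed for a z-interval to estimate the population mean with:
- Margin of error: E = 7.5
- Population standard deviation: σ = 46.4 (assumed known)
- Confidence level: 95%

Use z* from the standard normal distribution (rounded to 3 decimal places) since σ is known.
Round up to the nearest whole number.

Using z* since population σ is known (z-interval formula).

For 95% confidence, z* = 1.96 (from standard normal table)

Sample size formula for z-interval: n = (z*σ/E)²

n = (1.96 × 46.4 / 7.5)²
  = (12.125867)²
  = 147.0366

Round up to the nearest whole number: n = 148

148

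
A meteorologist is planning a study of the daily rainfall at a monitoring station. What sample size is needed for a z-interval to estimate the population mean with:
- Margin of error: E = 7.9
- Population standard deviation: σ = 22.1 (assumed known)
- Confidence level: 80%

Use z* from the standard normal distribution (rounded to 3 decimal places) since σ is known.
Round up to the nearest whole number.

Using z* since population σ is known (z-interval formula).

For 80% confidence, z* = 1.282 (from standard normal table)

Sample size formula for z-interval: n = (z*σ/E)²

n = (1.282 × 22.1 / 7.9)²
  = (3.586354)²
  = 12.8619

Round up to the nearest whole number: n = 13

13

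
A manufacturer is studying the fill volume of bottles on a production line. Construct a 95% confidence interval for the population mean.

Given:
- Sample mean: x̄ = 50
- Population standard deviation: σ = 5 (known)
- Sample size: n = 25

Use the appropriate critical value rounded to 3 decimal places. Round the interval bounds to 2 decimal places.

The population standard deviation σ is known, so use a z-interval (standard normal critical value).

For 95% confidence, z* = 1.96 (from standard normal table)

Standard error: SE = σ/√n = 5/√25 = 1.000000

Margin of error: E = z* × SE = 1.96 × 1.000000 = 1.9600

Z-interval: x̄ ± E = 50 ± 1.9600 = (48.0400, 51.9600)

Rounded to 2 decimal places:

(48.04, 51.96)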